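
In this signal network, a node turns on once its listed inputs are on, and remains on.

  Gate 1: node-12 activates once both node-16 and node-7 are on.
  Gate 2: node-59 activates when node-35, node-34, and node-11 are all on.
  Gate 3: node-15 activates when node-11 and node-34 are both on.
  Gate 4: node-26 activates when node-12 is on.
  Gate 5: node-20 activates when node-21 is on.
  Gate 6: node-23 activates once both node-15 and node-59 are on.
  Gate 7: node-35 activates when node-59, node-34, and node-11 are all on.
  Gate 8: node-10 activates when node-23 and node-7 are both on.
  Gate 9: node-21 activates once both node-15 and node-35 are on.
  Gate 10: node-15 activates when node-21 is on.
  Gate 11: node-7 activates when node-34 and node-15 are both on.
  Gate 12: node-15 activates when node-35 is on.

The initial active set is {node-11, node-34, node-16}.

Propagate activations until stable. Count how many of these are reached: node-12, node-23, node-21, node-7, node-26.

3

node-11 and node-34 are on, so node-15 activates (Gate 3).
node-34 and node-15 are on, so node-7 activates (Gate 11).
node-16 and node-7 are on, so node-12 activates (Gate 1).
Gate 4: node-12 on → node-26 on.
node-12: reached.
node-23 would need node-15 and node-59 (Gate 6), but node-59 never turns on.
node-21 would need node-15 and node-35 (Gate 9), but node-35 never turns on.
node-7: reached.
node-26: reached.
Reached: node-12, node-7, and node-26 — 3 of the 5.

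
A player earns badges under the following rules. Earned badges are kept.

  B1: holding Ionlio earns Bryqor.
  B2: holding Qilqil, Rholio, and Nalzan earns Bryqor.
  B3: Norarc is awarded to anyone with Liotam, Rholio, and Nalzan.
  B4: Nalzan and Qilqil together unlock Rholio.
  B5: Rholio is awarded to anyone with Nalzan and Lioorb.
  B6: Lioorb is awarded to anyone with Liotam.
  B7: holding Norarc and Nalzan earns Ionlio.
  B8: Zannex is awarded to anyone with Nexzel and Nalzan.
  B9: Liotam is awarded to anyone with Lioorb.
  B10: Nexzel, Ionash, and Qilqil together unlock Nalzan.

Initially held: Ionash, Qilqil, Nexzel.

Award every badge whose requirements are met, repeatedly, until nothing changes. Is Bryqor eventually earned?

Yes

With Nexzel, Ionash, and Qilqil, Nalzan is earned (B10).
With Nalzan and Qilqil, Rholio is earned (B4).
With Qilqil, Rholio, and Nalzan, Bryqor is earned (B2).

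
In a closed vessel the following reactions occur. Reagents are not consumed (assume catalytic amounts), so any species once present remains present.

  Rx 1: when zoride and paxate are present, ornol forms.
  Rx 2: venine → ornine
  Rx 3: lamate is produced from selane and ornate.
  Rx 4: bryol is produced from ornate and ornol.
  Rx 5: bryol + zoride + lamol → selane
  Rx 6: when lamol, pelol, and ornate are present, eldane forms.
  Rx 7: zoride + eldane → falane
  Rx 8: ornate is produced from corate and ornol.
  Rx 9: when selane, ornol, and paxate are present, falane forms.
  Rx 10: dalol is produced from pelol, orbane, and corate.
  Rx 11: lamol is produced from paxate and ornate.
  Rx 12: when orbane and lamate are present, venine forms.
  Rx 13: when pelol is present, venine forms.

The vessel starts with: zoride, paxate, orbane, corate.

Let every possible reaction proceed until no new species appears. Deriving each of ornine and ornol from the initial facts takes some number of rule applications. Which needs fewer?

ornol

ornol: zoride and paxate present → ornol forms (Rx 1). [1 rule application]
ornine: zoride and paxate present → ornol forms (Rx 1). corate and ornol present → ornate forms (Rx 8). ornate and ornol present → bryol forms (Rx 4). paxate and ornate present → lamol forms (Rx 11). bryol, zoride, and lamol present → selane forms (Rx 5). selane and ornate present → lamate forms (Rx 3). orbane and lamate present → venine forms (Rx 12). venine present → ornine forms (Rx 2). [8 rule applications]
ornol needs fewer.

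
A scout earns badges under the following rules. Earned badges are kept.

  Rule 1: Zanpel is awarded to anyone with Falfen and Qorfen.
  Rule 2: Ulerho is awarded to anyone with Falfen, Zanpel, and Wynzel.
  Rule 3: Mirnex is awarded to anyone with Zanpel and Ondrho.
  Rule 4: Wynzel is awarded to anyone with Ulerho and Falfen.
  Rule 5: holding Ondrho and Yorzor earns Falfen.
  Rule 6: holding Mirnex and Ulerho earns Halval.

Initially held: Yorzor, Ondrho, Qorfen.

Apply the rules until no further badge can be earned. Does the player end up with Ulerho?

No

Ulerho would need Falfen, Zanpel, and Wynzel (Rule 2), but Wynzel is never earned.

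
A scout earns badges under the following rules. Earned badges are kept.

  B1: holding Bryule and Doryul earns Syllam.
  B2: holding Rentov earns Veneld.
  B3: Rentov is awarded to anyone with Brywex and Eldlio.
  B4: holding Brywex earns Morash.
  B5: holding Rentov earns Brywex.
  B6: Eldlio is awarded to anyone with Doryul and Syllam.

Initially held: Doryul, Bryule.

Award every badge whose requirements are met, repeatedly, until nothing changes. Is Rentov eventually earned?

Rentov would need Brywex and Eldlio (B3), but Brywex is never earned.

No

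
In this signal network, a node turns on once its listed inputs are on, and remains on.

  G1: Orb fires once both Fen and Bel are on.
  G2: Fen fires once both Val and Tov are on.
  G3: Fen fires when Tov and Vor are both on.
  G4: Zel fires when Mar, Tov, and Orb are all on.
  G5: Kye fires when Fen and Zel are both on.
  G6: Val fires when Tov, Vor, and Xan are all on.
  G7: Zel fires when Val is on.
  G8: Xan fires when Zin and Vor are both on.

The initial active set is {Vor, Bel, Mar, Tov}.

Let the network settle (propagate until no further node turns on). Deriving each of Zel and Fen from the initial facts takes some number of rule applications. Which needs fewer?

Fen

Fen: Tov and Vor are on, so Fen fires (G3). [1 rule application]
Zel: G3: Tov and Vor on → Fen on. Fen and Bel are on, so Orb fires (G1). G4: Mar, Tov, and Orb on → Zel on. [3 rule applications]
Fen needs fewer.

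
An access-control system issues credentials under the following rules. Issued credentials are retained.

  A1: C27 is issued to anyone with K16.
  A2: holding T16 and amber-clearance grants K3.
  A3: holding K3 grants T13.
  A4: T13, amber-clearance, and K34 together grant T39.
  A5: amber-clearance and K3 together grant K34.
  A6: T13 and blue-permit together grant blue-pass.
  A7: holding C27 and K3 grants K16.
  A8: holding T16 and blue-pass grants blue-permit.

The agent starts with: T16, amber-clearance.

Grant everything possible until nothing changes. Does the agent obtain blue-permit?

blue-permit would need T16 and blue-pass (A8), but blue-pass is never granted.

No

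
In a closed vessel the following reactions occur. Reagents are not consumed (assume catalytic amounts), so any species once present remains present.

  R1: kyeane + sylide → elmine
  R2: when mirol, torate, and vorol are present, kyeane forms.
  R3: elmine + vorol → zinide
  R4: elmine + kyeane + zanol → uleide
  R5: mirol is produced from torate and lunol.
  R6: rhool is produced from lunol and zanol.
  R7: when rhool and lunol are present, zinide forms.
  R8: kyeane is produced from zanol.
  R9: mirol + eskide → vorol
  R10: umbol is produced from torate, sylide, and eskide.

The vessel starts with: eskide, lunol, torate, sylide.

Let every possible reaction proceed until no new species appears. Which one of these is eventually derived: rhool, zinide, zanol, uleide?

torate and lunol present → mirol forms (R5).
mirol and eskide present → vorol forms (R9).
mirol, torate, and vorol present → kyeane forms (R2).
kyeane and sylide present → elmine forms (R1).
elmine and vorol present → zinide forms (R3).
uleide would need elmine, kyeane, and zanol (R4), but zanol never forms. rhool would need lunol and zanol (R6), but zanol never forms. No rule produces zanol, and it is not given.

zinide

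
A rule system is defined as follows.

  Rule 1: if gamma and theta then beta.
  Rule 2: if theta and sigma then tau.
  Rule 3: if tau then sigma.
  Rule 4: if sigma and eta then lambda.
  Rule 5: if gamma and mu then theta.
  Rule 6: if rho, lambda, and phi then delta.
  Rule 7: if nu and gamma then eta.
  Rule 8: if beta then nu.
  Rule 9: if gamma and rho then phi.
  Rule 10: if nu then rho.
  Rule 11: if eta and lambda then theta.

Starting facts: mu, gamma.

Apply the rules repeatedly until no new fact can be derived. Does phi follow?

gamma and mu hold, so theta follows (Rule 5).
From gamma and theta, Rule 1 gives beta.
From beta, Rule 8 gives nu.
From nu, Rule 10 gives rho.
From gamma and rho, Rule 9 gives phi.

Yes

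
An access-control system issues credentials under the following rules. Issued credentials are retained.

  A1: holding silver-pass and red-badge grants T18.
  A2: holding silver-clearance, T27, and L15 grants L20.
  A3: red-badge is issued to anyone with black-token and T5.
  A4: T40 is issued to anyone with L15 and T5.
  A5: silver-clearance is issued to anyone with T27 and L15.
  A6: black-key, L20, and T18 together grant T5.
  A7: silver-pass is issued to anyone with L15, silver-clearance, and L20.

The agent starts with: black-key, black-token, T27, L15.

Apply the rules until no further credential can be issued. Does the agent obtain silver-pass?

Yes

Holding T27 and L15 grants silver-clearance (A5).
Holding silver-clearance, T27, and L15 grants L20 (A2).
Holding L15, silver-clearance, and L20 grants silver-pass (A7).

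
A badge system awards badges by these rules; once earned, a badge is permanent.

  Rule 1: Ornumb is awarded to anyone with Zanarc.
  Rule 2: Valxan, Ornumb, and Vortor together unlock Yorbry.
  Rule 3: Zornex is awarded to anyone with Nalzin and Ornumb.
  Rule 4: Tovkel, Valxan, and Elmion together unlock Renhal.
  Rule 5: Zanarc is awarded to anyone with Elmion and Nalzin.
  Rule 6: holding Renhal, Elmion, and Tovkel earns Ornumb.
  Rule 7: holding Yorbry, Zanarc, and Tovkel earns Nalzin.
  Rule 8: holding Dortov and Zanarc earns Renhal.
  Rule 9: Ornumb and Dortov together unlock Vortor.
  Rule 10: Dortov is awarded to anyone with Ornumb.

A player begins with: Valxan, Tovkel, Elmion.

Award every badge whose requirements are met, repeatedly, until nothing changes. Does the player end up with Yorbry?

With Tovkel, Valxan, and Elmion, Renhal is earned (Rule 4).
With Renhal, Elmion, and Tovkel, Ornumb is earned (Rule 6).
With Ornumb, Dortov is earned (Rule 10).
With Ornumb and Dortov, Vortor is earned (Rule 9).
With Valxan, Ornumb, and Vortor, Yorbry is earned (Rule 2).

Yes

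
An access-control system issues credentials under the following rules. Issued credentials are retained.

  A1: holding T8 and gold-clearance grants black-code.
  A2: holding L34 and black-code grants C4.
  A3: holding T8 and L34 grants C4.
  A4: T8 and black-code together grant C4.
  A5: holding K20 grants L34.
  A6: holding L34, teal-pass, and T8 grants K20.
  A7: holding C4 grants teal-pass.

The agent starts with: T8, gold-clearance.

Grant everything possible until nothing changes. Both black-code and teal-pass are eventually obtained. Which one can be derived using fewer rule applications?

black-code

black-code: Holding T8 and gold-clearance grants black-code (A1). [1 rule application]
teal-pass: Holding T8 and gold-clearance grants black-code (A1). Holding T8 and black-code grants C4 (A4). Holding C4 grants teal-pass (A7). [3 rule applications]
black-code needs fewer.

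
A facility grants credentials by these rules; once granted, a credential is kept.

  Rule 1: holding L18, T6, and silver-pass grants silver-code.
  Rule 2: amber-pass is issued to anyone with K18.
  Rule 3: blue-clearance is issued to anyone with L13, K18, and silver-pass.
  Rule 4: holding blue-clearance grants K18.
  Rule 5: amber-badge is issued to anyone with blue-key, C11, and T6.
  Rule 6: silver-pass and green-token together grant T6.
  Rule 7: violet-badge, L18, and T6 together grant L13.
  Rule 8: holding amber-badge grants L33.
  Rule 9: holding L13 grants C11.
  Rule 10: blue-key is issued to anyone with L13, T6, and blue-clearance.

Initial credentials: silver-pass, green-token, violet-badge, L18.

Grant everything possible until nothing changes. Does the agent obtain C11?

Holding silver-pass and green-token grants T6 (Rule 6).
Holding violet-badge, L18, and T6 grants L13 (Rule 7).
Holding L13 grants C11 (Rule 9).

Yes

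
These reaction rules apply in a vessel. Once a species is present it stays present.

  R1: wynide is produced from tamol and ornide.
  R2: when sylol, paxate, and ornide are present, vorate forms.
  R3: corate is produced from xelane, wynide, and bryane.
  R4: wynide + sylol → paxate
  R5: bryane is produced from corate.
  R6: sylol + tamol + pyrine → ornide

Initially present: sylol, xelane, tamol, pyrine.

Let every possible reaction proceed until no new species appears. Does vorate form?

sylol, tamol, and pyrine present → ornide forms (R6).
tamol and ornide present → wynide forms (R1).
wynide and sylol present → paxate forms (R4).
sylol, paxate, and ornide present → vorate forms (R2).

Yes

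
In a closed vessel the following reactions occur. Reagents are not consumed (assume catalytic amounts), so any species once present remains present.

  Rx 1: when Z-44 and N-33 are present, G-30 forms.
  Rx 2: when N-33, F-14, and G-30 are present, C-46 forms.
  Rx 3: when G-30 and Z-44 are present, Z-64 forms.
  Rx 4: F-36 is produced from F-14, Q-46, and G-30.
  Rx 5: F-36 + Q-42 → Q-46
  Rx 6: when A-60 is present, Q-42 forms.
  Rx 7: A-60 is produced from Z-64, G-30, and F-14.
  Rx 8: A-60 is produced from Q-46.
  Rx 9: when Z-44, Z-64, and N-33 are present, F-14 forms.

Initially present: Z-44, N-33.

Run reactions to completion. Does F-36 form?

F-36 would need F-14, Q-46, and G-30 (Rx 4), but Q-46 never forms.

No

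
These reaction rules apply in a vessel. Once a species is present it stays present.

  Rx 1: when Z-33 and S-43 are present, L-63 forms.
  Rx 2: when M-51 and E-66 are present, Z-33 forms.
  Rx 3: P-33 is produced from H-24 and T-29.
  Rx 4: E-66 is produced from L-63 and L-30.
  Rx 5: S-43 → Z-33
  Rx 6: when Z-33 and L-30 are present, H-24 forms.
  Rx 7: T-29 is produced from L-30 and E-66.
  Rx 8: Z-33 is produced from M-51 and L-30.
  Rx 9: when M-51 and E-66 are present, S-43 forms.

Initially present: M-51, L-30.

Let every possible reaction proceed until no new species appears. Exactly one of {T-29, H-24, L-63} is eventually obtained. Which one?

M-51 and L-30 present → Z-33 forms (Rx 8).
Z-33 and L-30 present → H-24 forms (Rx 6).
T-29 would need L-30 and E-66 (Rx 7), but E-66 never forms. L-63 would need Z-33 and S-43 (Rx 1), but S-43 never forms.

H-24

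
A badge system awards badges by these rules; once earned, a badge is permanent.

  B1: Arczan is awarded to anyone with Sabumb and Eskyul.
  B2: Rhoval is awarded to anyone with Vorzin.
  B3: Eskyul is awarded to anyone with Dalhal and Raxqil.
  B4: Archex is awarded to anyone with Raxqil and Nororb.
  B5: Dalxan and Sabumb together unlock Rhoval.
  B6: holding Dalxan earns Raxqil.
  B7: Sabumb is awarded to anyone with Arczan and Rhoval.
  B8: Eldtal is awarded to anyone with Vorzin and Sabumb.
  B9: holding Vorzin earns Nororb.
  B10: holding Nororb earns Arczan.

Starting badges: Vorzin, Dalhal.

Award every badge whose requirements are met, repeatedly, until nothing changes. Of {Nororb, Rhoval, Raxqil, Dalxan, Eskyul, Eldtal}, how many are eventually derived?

With Vorzin, Nororb is earned (B9).
With Vorzin, Rhoval is earned (B2).
With Nororb, Arczan is earned (B10).
With Arczan and Rhoval, Sabumb is earned (B7).
With Vorzin and Sabumb, Eldtal is earned (B8).
Nororb: reached.
Rhoval: reached.
Raxqil would need Dalxan (B6), but Dalxan is never earned.
No rule produces Dalxan, and it is not given.
Eskyul would need Dalhal and Raxqil (B3), but Raxqil is never earned.
Eldtal: reached.
Reached: Nororb, Rhoval, and Eldtal — 3 of the 6.

3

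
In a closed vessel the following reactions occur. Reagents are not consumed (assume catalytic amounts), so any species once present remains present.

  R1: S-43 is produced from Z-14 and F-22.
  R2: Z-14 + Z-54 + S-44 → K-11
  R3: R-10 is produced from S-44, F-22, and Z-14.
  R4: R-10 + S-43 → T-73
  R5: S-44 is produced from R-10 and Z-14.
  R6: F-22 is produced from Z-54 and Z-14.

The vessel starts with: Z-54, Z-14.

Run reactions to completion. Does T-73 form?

T-73 would need R-10 and S-43 (R4), but R-10 never forms.

No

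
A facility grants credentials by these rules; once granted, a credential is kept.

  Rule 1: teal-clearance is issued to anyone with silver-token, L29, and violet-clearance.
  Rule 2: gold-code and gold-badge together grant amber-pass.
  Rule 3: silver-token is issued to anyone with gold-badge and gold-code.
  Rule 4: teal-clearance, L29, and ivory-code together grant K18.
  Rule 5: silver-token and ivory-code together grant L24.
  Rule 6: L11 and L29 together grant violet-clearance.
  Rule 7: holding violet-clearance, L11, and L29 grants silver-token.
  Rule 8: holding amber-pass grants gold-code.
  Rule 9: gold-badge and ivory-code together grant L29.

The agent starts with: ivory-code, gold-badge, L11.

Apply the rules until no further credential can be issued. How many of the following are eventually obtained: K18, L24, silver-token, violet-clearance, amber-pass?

4

Holding gold-badge and ivory-code grants L29 (Rule 9).
Holding L11 and L29 grants violet-clearance (Rule 6).
Holding violet-clearance, L11, and L29 grants silver-token (Rule 7).
Holding silver-token, L29, and violet-clearance grants teal-clearance (Rule 1).
Holding silver-token and ivory-code grants L24 (Rule 5).
Holding teal-clearance, L29, and ivory-code grants K18 (Rule 4).
K18: reached.
L24: reached.
silver-token: reached.
violet-clearance: reached.
amber-pass would need gold-code and gold-badge (Rule 2), but gold-code is never granted.
Reached: K18, L24, silver-token, and violet-clearance — 4 of the 5.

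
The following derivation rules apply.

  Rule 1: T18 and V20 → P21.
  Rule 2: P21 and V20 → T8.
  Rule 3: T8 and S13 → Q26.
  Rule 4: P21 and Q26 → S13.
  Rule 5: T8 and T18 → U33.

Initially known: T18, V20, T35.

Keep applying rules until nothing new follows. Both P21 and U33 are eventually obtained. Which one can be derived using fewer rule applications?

P21

P21: T18 and V20 hold, so P21 follows (Rule 1). [1 rule application]
U33: From T18 and V20, Rule 1 gives P21. From P21 and V20, Rule 2 gives T8. From T8 and T18, Rule 5 gives U33. [3 rule applications]
P21 needs fewer.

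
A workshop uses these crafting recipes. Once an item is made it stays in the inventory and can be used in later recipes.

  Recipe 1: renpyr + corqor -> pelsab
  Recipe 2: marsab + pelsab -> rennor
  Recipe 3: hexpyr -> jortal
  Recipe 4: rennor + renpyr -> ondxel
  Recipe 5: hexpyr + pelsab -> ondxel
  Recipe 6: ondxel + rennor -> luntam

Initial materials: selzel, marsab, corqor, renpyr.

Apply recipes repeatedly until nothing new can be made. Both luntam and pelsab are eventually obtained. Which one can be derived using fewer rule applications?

pelsab: Using Recipe 1, renpyr and corqor make pelsab. [1 rule application]
luntam: Using Recipe 1, renpyr and corqor make pelsab. Using Recipe 2, marsab and pelsab make rennor. rennor + renpyr -> ondxel (Recipe 4). Using Recipe 6, ondxel and rennor make luntam. [4 rule applications]
pelsab needs fewer.

pelsab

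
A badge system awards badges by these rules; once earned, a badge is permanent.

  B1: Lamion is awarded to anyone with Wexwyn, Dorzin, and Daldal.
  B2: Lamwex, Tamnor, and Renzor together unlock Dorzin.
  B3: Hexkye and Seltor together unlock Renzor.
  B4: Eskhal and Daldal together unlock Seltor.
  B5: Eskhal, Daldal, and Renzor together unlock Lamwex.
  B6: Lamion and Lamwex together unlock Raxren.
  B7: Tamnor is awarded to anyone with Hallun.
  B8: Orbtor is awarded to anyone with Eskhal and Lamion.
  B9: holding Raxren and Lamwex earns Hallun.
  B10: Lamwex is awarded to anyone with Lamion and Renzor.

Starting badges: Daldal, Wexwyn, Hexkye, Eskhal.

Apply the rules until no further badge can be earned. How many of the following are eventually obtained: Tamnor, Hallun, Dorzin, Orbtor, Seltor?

With Eskhal and Daldal, Seltor is earned (B4).
Tamnor would need Hallun (B7), but Hallun is never earned.
Hallun would need Raxren and Lamwex (B9), but Raxren is never earned.
Dorzin would need Lamwex, Tamnor, and Renzor (B2), but Tamnor is never earned.
Orbtor would need Eskhal and Lamion (B8), but Lamion is never earned.
Seltor: reached.
Reached: Seltor — 1 of the 5.

1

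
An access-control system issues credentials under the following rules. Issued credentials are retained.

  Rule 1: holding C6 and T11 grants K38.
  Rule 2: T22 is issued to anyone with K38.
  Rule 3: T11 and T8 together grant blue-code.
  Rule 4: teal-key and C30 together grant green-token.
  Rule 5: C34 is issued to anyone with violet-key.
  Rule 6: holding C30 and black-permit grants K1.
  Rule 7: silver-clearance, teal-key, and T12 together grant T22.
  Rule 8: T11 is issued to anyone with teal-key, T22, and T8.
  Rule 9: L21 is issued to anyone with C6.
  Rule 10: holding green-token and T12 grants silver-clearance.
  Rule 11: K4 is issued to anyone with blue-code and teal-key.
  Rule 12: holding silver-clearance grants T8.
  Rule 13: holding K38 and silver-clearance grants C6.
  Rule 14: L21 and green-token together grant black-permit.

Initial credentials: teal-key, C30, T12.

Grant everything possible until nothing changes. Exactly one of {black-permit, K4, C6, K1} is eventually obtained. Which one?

K4

Holding teal-key and C30 grants green-token (Rule 4).
Holding green-token and T12 grants silver-clearance (Rule 10).
Holding silver-clearance grants T8 (Rule 12).
Holding silver-clearance, teal-key, and T12 grants T22 (Rule 7).
Holding teal-key, T22, and T8 grants T11 (Rule 8).
Holding T11 and T8 grants blue-code (Rule 3).
Holding blue-code and teal-key grants K4 (Rule 11).
K1 would need C30 and black-permit (Rule 6), but black-permit is never granted. black-permit would need L21 and green-token (Rule 14), but L21 is never granted. C6 would need K38 and silver-clearance (Rule 13), but K38 is never granted.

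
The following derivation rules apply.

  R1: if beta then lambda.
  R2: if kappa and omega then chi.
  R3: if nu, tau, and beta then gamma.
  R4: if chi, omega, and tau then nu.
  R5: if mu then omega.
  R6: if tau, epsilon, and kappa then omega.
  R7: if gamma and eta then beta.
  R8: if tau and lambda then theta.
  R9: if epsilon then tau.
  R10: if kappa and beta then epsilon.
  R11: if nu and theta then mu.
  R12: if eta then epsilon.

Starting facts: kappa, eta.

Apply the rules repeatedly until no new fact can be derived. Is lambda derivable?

No

lambda would need beta (R1), but beta is never established.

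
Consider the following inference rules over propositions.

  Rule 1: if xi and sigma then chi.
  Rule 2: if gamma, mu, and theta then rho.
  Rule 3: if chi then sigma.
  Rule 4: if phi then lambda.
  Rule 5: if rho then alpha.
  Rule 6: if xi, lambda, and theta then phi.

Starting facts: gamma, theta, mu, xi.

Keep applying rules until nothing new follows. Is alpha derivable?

gamma, mu, and theta hold, so rho follows (Rule 2).
From rho, Rule 5 gives alpha.

Yes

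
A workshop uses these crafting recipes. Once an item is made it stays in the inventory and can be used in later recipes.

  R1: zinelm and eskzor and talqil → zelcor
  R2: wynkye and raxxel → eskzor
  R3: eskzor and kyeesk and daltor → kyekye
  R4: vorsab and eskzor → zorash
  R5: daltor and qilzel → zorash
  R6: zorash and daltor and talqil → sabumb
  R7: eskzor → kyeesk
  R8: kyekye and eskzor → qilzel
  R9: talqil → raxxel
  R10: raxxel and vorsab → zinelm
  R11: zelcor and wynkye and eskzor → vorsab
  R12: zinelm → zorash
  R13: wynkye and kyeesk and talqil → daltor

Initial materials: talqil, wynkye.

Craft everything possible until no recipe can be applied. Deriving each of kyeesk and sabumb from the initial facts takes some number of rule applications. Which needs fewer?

kyeesk

kyeesk: talqil → raxxel (R9). wynkye and raxxel → eskzor (R2). eskzor → kyeesk (R7). [3 rule applications]
sabumb: Using R9, talqil makes raxxel. Using R2, wynkye and raxxel make eskzor. Using R7, eskzor makes kyeesk. Using R13, wynkye, kyeesk, and talqil make daltor. Using R3, eskzor, kyeesk, and daltor make kyekye. Using R8, kyekye and eskzor make qilzel. Using R5, daltor and qilzel make zorash. Using R6, zorash, daltor, and talqil make sabumb. [8 rule applications]
kyeesk needs fewer.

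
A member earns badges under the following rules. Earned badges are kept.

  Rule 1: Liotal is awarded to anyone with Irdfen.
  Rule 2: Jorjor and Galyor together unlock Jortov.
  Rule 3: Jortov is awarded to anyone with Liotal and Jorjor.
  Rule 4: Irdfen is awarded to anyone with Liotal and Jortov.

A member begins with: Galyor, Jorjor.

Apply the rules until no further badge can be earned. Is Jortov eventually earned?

Yes

With Jorjor and Galyor, Jortov is earned (Rule 2).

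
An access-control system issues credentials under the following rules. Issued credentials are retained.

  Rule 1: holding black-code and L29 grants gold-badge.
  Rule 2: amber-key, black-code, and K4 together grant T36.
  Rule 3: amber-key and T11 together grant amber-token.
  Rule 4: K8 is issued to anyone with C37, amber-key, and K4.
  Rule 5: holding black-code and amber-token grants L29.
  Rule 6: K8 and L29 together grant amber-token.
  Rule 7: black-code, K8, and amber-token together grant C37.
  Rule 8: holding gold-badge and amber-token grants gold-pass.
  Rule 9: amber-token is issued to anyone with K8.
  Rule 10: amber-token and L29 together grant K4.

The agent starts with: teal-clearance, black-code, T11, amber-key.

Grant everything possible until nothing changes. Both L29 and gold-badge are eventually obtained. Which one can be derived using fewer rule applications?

L29: Holding amber-key and T11 grants amber-token (Rule 3). Holding black-code and amber-token grants L29 (Rule 5). [2 rule applications]
gold-badge: Holding amber-key and T11 grants amber-token (Rule 3). Holding black-code and amber-token grants L29 (Rule 5). Holding black-code and L29 grants gold-badge (Rule 1). [3 rule applications]
L29 needs fewer.

L29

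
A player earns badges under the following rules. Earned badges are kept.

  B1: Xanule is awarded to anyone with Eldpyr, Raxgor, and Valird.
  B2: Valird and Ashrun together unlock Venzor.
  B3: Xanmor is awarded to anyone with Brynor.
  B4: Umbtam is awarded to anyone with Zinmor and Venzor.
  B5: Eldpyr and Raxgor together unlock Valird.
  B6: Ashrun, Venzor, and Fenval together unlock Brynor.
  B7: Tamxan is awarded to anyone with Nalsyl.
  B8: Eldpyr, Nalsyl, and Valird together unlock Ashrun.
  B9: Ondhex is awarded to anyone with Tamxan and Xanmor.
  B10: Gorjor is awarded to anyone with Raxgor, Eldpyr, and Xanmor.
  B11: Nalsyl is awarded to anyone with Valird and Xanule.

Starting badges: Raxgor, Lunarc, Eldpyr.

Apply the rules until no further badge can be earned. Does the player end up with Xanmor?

Xanmor would need Brynor (B3), but Brynor is never earned.

No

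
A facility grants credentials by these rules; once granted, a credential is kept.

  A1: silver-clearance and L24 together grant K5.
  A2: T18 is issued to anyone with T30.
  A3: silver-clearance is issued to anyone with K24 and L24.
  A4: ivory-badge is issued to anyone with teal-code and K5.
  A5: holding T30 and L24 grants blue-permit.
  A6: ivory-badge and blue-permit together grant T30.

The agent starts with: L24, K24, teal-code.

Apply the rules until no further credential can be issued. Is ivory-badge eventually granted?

Yes

Holding K24 and L24 grants silver-clearance (A3).
Holding silver-clearance and L24 grants K5 (A1).
Holding teal-code and K5 grants ivory-badge (A4).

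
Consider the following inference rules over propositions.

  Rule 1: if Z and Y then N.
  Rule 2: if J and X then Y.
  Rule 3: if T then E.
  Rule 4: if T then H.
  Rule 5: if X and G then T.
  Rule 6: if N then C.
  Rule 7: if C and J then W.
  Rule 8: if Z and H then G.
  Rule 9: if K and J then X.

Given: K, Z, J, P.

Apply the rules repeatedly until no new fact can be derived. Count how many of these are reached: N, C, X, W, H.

4

K and J hold, so X follows (Rule 9).
J and X hold, so Y follows (Rule 2).
Z and Y hold, so N follows (Rule 1).
From N, Rule 6 gives C.
From C and J, Rule 7 gives W.
N: reached.
C: reached.
X: reached.
W: reached.
H would need T (Rule 4), but T is never established.
Reached: N, C, X, and W — 4 of the 5.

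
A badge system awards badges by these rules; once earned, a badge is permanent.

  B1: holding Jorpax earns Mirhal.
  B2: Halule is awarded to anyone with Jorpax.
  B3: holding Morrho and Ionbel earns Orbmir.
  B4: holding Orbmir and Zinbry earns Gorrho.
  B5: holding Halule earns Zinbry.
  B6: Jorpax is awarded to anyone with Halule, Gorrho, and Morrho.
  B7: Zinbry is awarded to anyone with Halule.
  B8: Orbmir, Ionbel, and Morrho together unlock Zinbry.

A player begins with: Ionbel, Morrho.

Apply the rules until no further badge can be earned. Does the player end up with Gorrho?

Yes

With Morrho and Ionbel, Orbmir is earned (B3).
With Orbmir, Ionbel, and Morrho, Zinbry is earned (B8).
With Orbmir and Zinbry, Gorrho is earned (B4).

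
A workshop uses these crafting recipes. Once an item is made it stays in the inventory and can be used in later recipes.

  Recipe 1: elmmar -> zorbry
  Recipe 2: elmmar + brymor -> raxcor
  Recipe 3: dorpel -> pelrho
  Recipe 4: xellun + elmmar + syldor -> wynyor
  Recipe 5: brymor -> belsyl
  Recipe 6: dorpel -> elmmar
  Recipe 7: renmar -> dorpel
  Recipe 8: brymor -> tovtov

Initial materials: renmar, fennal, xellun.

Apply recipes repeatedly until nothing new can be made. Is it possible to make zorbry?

renmar -> dorpel (Recipe 7).
Using Recipe 6, dorpel makes elmmar.
elmmar -> zorbry (Recipe 1).

Yes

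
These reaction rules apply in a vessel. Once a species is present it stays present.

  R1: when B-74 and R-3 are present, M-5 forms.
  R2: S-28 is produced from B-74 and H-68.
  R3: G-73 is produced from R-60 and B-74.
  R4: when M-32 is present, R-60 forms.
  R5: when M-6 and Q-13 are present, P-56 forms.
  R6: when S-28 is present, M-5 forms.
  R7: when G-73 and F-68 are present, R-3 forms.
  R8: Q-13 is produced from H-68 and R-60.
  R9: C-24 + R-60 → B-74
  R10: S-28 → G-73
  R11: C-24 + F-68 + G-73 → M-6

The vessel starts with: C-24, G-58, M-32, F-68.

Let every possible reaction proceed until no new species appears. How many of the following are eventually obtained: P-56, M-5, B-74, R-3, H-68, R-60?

M-32 present → R-60 forms (R4).
C-24 and R-60 present → B-74 forms (R9).
R-60 and B-74 present → G-73 forms (R3).
G-73 and F-68 present → R-3 forms (R7).
B-74 and R-3 present → M-5 forms (R1).
P-56 would need M-6 and Q-13 (R5), but Q-13 never forms.
M-5: reached.
B-74: reached.
R-3: reached.
No rule produces H-68, and it is not given.
R-60: reached.
Reached: M-5, B-74, R-3, and R-60 — 4 of the 6.

4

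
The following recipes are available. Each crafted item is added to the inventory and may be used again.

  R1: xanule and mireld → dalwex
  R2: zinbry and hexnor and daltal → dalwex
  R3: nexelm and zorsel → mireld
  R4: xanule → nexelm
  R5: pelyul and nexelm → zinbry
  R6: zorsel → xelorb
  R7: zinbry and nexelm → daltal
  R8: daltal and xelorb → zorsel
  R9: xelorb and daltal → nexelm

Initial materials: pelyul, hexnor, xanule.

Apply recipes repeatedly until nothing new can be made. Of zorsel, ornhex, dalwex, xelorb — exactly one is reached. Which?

Using R4, xanule makes nexelm.
Using R5, pelyul and nexelm make zinbry.
zinbry and nexelm → daltal (R7).
zinbry and hexnor and daltal → dalwex (R2).
zorsel would need daltal and xelorb (R8), but xelorb is never obtained. xelorb would need zorsel (R6), but zorsel is never obtained. No rule produces ornhex, and it is not given.

dalwex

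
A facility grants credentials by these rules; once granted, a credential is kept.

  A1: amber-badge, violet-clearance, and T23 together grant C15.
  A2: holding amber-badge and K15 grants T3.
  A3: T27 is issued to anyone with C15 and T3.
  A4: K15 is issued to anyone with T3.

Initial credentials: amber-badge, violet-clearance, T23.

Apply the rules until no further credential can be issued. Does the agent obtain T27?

T27 would need C15 and T3 (A3), but T3 is never granted.

No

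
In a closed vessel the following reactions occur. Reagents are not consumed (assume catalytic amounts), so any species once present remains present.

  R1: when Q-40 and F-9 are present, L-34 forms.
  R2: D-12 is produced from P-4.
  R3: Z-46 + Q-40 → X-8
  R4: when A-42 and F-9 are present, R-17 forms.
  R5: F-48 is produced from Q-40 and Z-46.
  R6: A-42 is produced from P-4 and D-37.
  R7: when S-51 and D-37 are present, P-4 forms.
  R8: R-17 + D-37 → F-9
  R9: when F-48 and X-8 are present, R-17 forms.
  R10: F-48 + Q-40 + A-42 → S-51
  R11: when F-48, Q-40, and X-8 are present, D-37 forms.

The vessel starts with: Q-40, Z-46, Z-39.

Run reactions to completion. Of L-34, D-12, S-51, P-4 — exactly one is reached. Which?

L-34

Q-40 and Z-46 present → F-48 forms (R5).
Z-46 and Q-40 present → X-8 forms (R3).
F-48 and X-8 present → R-17 forms (R9).
F-48, Q-40, and X-8 present → D-37 forms (R11).
R-17 and D-37 present → F-9 forms (R8).
Q-40 and F-9 present → L-34 forms (R1).
P-4 would need S-51 and D-37 (R7), but S-51 never forms. D-12 would need P-4 (R2), but P-4 never forms. S-51 would need F-48, Q-40, and A-42 (R10), but A-42 never forms.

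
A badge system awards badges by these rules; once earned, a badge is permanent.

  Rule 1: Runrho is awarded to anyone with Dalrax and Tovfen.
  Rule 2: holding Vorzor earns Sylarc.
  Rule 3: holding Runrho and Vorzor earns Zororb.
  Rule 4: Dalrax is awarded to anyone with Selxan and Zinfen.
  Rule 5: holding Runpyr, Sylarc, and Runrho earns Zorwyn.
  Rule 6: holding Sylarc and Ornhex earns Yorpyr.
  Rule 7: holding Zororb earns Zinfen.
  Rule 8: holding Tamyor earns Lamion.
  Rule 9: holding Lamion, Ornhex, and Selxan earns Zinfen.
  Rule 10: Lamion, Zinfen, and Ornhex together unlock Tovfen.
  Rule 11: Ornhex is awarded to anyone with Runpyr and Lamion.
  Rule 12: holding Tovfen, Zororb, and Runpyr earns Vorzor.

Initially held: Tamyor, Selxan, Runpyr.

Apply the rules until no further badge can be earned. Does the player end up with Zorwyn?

No

Zorwyn would need Runpyr, Sylarc, and Runrho (Rule 5), but Sylarc is never earned.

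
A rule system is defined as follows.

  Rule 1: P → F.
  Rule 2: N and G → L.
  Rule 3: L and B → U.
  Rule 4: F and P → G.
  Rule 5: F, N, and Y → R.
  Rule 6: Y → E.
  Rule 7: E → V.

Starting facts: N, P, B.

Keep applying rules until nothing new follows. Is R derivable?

No

R would need F, N, and Y (Rule 5), but Y is never established.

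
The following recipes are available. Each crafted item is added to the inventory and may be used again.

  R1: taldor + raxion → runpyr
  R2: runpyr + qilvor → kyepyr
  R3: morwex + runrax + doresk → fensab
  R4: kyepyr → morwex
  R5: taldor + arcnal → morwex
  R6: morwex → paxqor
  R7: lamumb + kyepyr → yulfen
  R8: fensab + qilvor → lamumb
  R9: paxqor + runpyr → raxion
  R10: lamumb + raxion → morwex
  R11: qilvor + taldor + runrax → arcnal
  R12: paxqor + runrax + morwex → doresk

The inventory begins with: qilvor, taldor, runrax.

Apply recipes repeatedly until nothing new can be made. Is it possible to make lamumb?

Yes

qilvor + taldor + runrax → arcnal (R11).
taldor + arcnal → morwex (R5).
Using R6, morwex makes paxqor.
paxqor + runrax + morwex → doresk (R12).
Using R3, morwex, runrax, and doresk make fensab.
Using R8, fensab and qilvor make lamumb.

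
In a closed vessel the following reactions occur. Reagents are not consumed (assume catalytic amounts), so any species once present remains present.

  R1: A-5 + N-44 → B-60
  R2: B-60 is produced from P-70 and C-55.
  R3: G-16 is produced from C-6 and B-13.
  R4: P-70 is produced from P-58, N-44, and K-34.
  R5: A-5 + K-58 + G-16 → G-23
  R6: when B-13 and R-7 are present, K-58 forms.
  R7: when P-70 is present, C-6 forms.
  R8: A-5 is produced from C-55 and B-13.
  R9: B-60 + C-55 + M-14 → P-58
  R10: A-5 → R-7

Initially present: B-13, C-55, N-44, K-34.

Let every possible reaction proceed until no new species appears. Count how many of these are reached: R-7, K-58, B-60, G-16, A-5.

4

C-55 and B-13 present → A-5 forms (R8).
A-5 and N-44 present → B-60 forms (R1).
A-5 present → R-7 forms (R10).
B-13 and R-7 present → K-58 forms (R6).
R-7: reached.
K-58: reached.
B-60: reached.
G-16 would need C-6 and B-13 (R3), but C-6 never forms.
A-5: reached.
Reached: R-7, K-58, B-60, and A-5 — 4 of the 5.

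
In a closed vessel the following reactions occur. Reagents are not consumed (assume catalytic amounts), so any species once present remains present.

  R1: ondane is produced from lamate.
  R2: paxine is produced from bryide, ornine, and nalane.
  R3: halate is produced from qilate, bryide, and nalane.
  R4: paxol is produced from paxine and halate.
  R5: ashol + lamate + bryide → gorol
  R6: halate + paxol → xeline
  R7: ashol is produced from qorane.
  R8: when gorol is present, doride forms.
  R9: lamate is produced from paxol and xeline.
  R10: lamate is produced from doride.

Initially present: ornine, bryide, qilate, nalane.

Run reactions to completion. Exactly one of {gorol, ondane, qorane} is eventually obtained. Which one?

qilate, bryide, and nalane present → halate forms (R3).
bryide, ornine, and nalane present → paxine forms (R2).
paxine and halate present → paxol forms (R4).
halate and paxol present → xeline forms (R6).
paxol and xeline present → lamate forms (R9).
lamate present → ondane forms (R1).
gorol would need ashol, lamate, and bryide (R5), but ashol never forms. No rule produces qorane, and it is not given.

ondane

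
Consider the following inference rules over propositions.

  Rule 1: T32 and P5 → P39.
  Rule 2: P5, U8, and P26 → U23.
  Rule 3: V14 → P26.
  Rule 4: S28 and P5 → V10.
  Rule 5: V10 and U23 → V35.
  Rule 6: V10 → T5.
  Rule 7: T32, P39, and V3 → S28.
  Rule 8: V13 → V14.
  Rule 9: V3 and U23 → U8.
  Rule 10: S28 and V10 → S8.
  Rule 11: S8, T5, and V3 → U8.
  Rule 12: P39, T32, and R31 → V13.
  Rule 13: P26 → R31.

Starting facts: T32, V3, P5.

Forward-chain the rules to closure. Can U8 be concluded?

Yes

T32 and P5 hold, so P39 follows (Rule 1).
T32, P39, and V3 hold, so S28 follows (Rule 7).
From S28 and P5, Rule 4 gives V10.
V10 holds, so T5 follows (Rule 6).
From S28 and V10, Rule 10 gives S8.
S8, T5, and V3 hold, so U8 follows (Rule 11).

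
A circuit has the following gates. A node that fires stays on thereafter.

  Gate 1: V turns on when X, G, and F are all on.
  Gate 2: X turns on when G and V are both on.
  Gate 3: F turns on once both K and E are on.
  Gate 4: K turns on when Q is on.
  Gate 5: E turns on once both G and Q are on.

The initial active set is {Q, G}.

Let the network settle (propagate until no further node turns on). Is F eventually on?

Q is on, so K turns on (Gate 4).
G and Q are on, so E turns on (Gate 5).
K and E are on, so F turns on (Gate 3).

Yes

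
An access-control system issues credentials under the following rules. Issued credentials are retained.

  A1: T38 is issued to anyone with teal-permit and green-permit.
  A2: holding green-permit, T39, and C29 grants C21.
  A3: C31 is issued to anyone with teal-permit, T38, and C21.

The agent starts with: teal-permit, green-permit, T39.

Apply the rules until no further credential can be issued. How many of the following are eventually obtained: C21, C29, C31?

0

C21 would need green-permit, T39, and C29 (A2), but C29 is never granted.
No rule produces C29, and it is not given.
C31 would need teal-permit, T38, and C21 (A3), but C21 is never granted.
None of the 3 are reached.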